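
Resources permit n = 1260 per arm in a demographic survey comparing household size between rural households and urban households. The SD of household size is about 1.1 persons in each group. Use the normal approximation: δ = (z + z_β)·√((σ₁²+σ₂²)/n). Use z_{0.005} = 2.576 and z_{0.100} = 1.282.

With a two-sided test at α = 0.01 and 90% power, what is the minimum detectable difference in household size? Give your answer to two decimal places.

δ = (z_{α/2} + z_β) · √((σ₁²+σ₂²)/n)
  = (2.576 + 1.282) · √(2.42/1260)
  = 3.858 · √0.00192
  = 3.858 · 0.0438
  = 0.1691

Minimum detectable difference ≈ 0.17 persons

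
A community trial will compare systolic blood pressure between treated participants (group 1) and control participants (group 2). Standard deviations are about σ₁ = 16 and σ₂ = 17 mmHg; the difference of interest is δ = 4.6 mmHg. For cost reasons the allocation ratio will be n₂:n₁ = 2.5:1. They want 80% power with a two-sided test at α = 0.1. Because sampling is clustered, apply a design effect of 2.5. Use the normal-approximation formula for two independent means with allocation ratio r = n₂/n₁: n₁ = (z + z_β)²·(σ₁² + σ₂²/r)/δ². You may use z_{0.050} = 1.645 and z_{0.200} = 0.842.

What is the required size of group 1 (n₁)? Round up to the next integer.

n₁ = (z_{α/2} + z_β)² · (σ₁² + σ₂²/r) / δ²
   = (1.645 + 0.842)² · (16² + 17²/2.5) / 4.6²
   = 6.1852 · (256 + 115.6) / 21.16
   = 6.1852 · 371.6 / 21.16
   = 108.62
Design effect: 2.5 × 108.62 = 271.55.
Round up → n₁ = 272; n₂ = r·n₁ = 2.5 × 272 = 680.

n₁ = 272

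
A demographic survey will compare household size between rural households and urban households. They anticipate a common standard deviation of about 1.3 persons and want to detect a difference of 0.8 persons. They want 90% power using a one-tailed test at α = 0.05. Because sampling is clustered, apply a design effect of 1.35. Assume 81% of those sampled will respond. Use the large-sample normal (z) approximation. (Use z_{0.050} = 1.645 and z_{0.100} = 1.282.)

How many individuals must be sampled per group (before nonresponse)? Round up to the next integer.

n = 76 per group

n = (z_α + z_β)² · (σ₁² + σ₂²) / δ²
  = (1.645 + 1.282)² · (2·1.3² = 3.38) / 0.8²
  = 8.5673 · 3.38 / 0.64
  = 45.25
Design effect: 1.35 × 45.25 = 61.08.
Adjust for 81% response: 61.08 / 0.81 = 75.41.
Round up → n = 76 per group.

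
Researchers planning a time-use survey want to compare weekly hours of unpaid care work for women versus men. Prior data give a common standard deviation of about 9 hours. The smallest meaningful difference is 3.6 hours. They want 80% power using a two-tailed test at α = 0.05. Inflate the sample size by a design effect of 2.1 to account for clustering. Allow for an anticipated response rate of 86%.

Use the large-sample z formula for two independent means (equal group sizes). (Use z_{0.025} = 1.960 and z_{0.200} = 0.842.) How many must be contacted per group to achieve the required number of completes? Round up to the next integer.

n = 240 per group

n = (z_{α/2} + z_β)² · (σ₁² + σ₂²) / δ²
  = (1.960 + 0.842)² · (2·9² = 162) / 3.6²
  = 7.8512 · 162 / 12.96
  = 98.14
Design effect: 2.1 × 98.14 = 206.09.
Adjust for 86% response: 206.09 / 0.86 = 239.64.
Round up → n = 240 per group.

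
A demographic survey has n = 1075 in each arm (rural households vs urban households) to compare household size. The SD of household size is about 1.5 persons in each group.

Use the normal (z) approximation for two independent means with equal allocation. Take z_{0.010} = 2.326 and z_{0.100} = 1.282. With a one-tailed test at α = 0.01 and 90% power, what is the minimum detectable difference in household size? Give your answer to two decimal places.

Minimum detectable difference ≈ 0.23 persons

δ = (z_α + z_β) · √((σ₁²+σ₂²)/n)
  = (2.326 + 1.282) · √(4.5/1075)
  = 3.608 · √0.00419
  = 3.608 · 0.0647
  = 0.2334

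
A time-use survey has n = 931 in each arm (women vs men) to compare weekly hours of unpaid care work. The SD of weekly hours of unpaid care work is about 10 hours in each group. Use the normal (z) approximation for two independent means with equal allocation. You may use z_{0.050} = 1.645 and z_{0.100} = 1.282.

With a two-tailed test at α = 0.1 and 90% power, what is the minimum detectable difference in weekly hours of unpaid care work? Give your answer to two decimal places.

Minimum detectable difference ≈ 1.36 hours

δ = (z_{α/2} + z_β) · √((σ₁²+σ₂²)/n)
  = (1.645 + 1.282) · √(200/931)
  = 2.927 · √0.21482
  = 2.927 · 0.4635
  = 1.3566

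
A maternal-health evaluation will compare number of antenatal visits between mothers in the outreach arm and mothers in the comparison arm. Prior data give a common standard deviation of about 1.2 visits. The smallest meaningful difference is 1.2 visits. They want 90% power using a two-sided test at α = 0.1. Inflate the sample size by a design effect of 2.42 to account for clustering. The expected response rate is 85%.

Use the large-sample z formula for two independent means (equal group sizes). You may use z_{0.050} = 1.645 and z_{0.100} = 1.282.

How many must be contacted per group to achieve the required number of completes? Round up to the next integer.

n = (z_{α/2} + z_β)² · (σ₁² + σ₂²) / δ²
  = (1.645 + 1.282)² · (2·1.2² = 2.88) / 1.2²
  = 8.5673 · 2.88 / 1.44
  = 17.13
Design effect: 2.42 × 17.13 = 41.47.
Adjust for 85% response: 41.47 / 0.85 = 48.78.
Round up → n = 49 per group.

n = 49 per group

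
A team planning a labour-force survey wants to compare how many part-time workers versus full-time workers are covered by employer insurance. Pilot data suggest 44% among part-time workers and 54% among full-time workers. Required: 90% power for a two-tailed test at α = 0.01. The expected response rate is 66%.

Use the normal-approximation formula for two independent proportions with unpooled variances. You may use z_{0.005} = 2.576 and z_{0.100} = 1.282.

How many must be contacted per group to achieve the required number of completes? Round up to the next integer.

n = (z_{α/2} + z_β)² · [p₁(1−p₁) + p₂(1−p₂)] / (p₁ − p₂)²
  = (2.576 + 1.282)² · (0.44·0.56 + 0.54·0.46) / (-0.10)²
  = (3.858)² · (0.2464 + 0.2484) / 0.0100
  = 14.8842 · 0.4948 / 0.0100
  = 736.47
Adjust for 66% response: 736.47 / 0.66 = 1115.86.
Round up → n = 1116 per group.

n = 1116 per group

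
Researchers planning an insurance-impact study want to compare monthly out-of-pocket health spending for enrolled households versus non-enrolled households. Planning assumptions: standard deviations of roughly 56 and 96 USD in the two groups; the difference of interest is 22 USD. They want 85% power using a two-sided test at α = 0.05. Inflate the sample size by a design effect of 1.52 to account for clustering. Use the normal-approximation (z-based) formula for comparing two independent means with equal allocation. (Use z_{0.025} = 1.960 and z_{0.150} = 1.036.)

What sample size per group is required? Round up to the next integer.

n = (z_{α/2} + z_β)² · (σ₁² + σ₂²) / δ²
  = (1.960 + 1.036)² · (56² + 96² = 12352) / 22²
  = 8.9760 · 12352 / 484
  = 229.07
Design effect: 1.52 × 229.07 = 348.19.
Round up → n = 349 per group.

n = 349 per group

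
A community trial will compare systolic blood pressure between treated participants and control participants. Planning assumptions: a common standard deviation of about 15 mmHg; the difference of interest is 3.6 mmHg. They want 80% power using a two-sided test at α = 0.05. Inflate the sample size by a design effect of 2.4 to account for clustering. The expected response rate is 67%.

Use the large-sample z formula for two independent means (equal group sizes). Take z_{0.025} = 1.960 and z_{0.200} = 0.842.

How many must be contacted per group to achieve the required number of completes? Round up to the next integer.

n = 977 per group

n = (z_{α/2} + z_β)² · (σ₁² + σ₂²) / δ²
  = (1.960 + 0.842)² · (2·15² = 450) / 3.6²
  = 7.8512 · 450 / 12.96
  = 272.61
Design effect: 2.4 × 272.61 = 654.27.
Adjust for 67% response: 654.27 / 0.67 = 976.52.
Round up → n = 977 per group.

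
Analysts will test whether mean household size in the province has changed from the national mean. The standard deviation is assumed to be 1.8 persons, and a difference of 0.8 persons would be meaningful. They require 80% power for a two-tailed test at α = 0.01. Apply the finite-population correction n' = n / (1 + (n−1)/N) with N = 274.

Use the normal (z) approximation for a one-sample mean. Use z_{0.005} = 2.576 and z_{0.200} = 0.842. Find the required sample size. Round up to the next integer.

n = 49

n = (z_{α/2} + z_β)² · σ² / δ²
  = (2.576 + 0.842)² · 1.8² / 0.8²
  = 11.6827 · 3.24 / 0.64
  = 59.14
Finite-population correction (N = 274): 59.14 / (1 + (59.14 − 1)/274) = 48.79.
Round up → n = 49.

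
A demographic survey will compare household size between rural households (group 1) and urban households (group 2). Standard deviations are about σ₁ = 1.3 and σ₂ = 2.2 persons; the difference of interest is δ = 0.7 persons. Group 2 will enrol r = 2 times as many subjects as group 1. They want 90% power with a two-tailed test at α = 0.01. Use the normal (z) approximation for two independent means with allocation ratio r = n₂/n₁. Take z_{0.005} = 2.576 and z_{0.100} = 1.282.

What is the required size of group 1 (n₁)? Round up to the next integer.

n₁ = (z_{α/2} + z_β)² · (σ₁² + σ₂²/r) / δ²
   = (2.576 + 1.282)² · (1.3² + 2.2²/2) / 0.7²
   = 14.8842 · (1.69 + 2.42) / 0.49
   = 14.8842 · 4.11 / 0.49
   = 124.84
Round up → n₁ = 125; n₂ = r·n₁ = 2 × 125 = 250.

n₁ = 125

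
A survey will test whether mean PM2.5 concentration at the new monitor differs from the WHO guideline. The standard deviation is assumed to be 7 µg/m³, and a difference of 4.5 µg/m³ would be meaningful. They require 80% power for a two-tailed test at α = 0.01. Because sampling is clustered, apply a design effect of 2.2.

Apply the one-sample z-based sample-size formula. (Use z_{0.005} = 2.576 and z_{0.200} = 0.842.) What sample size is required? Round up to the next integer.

n = (z_{α/2} + z_β)² · σ² / δ²
  = (2.576 + 0.842)² · 7² / 4.5²
  = 11.6827 · 49 / 20.25
  = 28.27
Design effect: 2.2 × 28.27 = 62.19.
Round up → n = 63.

n = 63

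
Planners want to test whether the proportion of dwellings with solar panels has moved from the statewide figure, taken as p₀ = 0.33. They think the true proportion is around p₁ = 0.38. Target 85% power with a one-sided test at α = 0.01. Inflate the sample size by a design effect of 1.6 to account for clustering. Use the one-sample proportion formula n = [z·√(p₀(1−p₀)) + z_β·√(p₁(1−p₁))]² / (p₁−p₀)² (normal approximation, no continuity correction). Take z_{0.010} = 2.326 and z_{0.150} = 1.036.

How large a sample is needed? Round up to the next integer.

n = 1632

n = [z_α·√(p₀q₀) + z_β·√(p₁q₁)]² / (p₁ − p₀)²
  = [2.326·√(0.33·0.67) + 1.036·√(0.38·0.62)]² / (0.05)²
  = [2.326·0.4702 + 1.036·0.4854]² / 0.0025
  = [1.5966]² / 0.0025
  = 1019.62
Design effect: 1.6 × 1019.62 = 1631.39.
Round up → n = 1632.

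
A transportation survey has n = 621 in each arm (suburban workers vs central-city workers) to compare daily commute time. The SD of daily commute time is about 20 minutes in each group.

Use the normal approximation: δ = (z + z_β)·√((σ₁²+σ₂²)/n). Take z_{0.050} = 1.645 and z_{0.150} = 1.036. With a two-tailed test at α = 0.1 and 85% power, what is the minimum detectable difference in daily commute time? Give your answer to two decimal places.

Minimum detectable difference ≈ 3.04 minutes

δ = (z_{α/2} + z_β) · √((σ₁²+σ₂²)/n)
  = (1.645 + 1.036) · √(800/621)
  = 2.681 · √1.2882
  = 2.681 · 1.1350
  = 3.0430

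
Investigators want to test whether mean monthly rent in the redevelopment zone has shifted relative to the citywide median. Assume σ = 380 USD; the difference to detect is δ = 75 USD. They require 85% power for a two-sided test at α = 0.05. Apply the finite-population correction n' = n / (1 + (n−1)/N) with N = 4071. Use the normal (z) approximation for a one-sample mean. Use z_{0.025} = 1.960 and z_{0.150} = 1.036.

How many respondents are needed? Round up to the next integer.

n = 219

n = (z_{α/2} + z_β)² · σ² / δ²
  = (1.960 + 1.036)² · 380² / 75²
  = 8.9760 · 144400 / 5625
  = 230.42
Finite-population correction (N = 4071): 230.42 / (1 + (230.42 − 1)/4071) = 218.13.
Round up → n = 219.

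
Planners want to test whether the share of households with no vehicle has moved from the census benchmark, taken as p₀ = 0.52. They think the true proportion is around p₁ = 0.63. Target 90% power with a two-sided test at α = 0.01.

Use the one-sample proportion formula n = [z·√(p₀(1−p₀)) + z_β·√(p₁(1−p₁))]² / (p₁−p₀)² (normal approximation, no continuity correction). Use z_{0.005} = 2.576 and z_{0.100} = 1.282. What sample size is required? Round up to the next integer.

n = [z_{α/2}·√(p₀q₀) + z_β·√(p₁q₁)]² / (p₁ − p₀)²
  = [2.576·√(0.52·0.48) + 1.282·√(0.63·0.37)]² / (0.11)²
  = [2.576·0.4996 + 1.282·0.4828]² / 0.0121
  = [1.9059]² / 0.0121
  = 300.21
Round up → n = 301.

n = 301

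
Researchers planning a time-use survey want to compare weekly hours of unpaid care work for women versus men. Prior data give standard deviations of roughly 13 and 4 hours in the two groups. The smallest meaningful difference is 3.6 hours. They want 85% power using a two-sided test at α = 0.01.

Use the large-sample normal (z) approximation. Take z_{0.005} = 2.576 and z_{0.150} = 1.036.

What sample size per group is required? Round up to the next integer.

n = (z_{α/2} + z_β)² · (σ₁² + σ₂²) / δ²
  = (2.576 + 1.036)² · (13² + 4² = 185) / 3.6²
  = 13.0465 · 185 / 12.96
  = 186.24
Round up → n = 187 per group.

n = 187 per group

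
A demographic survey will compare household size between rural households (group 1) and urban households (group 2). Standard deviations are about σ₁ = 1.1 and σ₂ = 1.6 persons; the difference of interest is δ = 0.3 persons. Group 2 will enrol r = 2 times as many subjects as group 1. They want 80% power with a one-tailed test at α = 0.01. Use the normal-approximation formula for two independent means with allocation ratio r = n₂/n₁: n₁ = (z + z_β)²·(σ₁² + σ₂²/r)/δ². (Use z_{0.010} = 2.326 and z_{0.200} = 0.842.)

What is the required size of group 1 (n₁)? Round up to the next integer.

n₁ = (z_α + z_β)² · (σ₁² + σ₂²/r) / δ²
   = (2.326 + 0.842)² · (1.1² + 1.6²/2) / 0.3²
   = 10.0362 · (1.21 + 1.28) / 0.09
   = 10.0362 · 2.49 / 0.09
   = 277.67
Round up → n₁ = 278; n₂ = r·n₁ = 2 × 278 = 556.

n₁ = 278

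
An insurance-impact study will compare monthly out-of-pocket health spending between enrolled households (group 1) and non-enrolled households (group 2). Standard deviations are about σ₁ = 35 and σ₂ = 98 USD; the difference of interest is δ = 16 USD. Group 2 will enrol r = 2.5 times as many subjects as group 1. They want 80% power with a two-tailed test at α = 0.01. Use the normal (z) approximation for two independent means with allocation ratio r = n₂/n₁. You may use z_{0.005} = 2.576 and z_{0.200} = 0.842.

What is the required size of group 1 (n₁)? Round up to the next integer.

n₁ = 232

n₁ = (z_{α/2} + z_β)² · (σ₁² + σ₂²/r) / δ²
   = (2.576 + 0.842)² · (35² + 98²/2.5) / 16²
   = 11.6827 · (1225 + 3841.6) / 256
   = 11.6827 · 5066.6 / 256
   = 231.22
Round up → n₁ = 232; n₂ = r·n₁ = 2.5 × 232 = 580.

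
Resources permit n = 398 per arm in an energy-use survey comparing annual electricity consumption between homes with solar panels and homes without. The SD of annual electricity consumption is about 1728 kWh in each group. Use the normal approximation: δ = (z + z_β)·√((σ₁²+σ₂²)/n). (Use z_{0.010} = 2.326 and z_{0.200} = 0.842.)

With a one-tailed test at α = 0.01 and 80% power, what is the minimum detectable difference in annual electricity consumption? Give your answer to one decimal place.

Minimum detectable difference ≈ 388.1 kWh

δ = (z_α + z_β) · √((σ₁²+σ₂²)/n)
  = (2.326 + 0.842) · √(5971968/398)
  = 3.168 · √15004.9
  = 3.168 · 122.4947
  = 388.0631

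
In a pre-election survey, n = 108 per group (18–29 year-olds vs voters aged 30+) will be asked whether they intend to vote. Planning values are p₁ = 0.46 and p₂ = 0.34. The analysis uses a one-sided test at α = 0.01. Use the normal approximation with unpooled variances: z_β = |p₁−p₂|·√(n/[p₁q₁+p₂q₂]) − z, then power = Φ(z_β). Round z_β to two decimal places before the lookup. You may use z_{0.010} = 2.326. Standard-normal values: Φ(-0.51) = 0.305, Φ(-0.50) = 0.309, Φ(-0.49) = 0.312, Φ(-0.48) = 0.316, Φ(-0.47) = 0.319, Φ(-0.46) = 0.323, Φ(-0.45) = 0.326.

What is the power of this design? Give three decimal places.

z_β = |p₁−p₂|·√(n/[p₁q₁+p₂q₂]) − z_α
    = 0.12 · √(108/0.4728) − 2.326
    = 0.12 · 15.1138 − 2.326
    = 1.8137 − 2.326 = -0.5123 → -0.51
Power = Φ(-0.51) = 0.305.

Power ≈ 0.305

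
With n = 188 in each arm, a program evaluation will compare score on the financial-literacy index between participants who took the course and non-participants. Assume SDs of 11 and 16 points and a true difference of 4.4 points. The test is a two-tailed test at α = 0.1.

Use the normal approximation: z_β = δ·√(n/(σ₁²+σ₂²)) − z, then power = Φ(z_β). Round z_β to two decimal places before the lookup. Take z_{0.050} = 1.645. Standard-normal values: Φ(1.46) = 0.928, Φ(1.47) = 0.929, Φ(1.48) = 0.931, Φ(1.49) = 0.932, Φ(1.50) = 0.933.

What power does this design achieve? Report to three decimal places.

z_β = δ·√(n/(σ₁²+σ₂²)) − z_{α/2}
    = 4.4 · √(188/377) − 1.645
    = 4.4 · 0.70617 − 1.645
    = 3.1071 − 1.645 = 1.4621 → 1.46
Power = Φ(1.46) = 0.928.

Power ≈ 0.928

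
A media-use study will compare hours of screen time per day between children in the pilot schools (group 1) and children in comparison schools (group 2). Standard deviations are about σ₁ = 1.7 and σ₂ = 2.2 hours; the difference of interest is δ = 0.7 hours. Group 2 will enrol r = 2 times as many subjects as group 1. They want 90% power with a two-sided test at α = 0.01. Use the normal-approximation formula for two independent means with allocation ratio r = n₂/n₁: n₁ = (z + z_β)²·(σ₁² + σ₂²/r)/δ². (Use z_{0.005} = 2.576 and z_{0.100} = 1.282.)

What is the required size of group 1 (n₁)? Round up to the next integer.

n₁ = (z_{α/2} + z_β)² · (σ₁² + σ₂²/r) / δ²
   = (2.576 + 1.282)² · (1.7² + 2.2²/2) / 0.7²
   = 14.8842 · (2.89 + 2.42) / 0.49
   = 14.8842 · 5.31 / 0.49
   = 161.30
Round up → n₁ = 162; n₂ = r·n₁ = 2 × 162 = 324.

n₁ = 162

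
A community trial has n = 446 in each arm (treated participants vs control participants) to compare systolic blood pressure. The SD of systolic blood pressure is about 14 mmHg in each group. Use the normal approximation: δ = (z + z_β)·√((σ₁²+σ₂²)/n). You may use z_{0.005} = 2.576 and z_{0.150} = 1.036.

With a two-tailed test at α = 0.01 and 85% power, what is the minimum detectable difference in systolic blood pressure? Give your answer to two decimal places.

Minimum detectable difference ≈ 3.39 mmHg

δ = (z_{α/2} + z_β) · √((σ₁²+σ₂²)/n)
  = (2.576 + 1.036) · √(392/446)
  = 3.612 · √0.87892
  = 3.612 · 0.9375
  = 3.3863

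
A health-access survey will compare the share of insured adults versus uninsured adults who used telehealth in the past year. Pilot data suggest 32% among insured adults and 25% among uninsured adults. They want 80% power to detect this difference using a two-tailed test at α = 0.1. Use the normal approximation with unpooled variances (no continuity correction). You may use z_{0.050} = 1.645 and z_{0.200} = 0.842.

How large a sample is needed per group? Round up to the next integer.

n = (z_{α/2} + z_β)² · [p₁(1−p₁) + p₂(1−p₂)] / (p₁ − p₂)²
  = (1.645 + 0.842)² · (0.32·0.68 + 0.25·0.75) / (0.07)²
  = (2.487)² · (0.2176 + 0.1875) / 0.0049
  = 6.1852 · 0.4051 / 0.0049
  = 511.35
Round up → n = 512 per group.

n = 512 per group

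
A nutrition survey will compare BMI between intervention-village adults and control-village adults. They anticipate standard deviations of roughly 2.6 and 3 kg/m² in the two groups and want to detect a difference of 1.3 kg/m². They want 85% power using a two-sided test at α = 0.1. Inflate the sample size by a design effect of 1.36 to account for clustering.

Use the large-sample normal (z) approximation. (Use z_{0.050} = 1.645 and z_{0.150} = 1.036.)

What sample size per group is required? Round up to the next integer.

n = 92 per group

n = (z_{α/2} + z_β)² · (σ₁² + σ₂²) / δ²
  = (1.645 + 1.036)² · (2.6² + 3² = 15.76) / 1.3²
  = 7.1878 · 15.76 / 1.69
  = 67.03
Design effect: 1.36 × 67.03 = 91.16.
Round up → n = 92 per group.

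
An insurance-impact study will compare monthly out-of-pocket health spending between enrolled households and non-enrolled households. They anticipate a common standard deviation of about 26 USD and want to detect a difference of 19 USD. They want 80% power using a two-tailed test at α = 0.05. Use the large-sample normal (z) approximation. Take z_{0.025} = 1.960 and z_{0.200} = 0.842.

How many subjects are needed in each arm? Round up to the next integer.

n = (z_{α/2} + z_β)² · (σ₁² + σ₂²) / δ²
  = (1.960 + 0.842)² · (2·26² = 1352) / 19²
  = 7.8512 · 1352 / 361
  = 29.40
Round up → n = 30 per group.

n = 30 per group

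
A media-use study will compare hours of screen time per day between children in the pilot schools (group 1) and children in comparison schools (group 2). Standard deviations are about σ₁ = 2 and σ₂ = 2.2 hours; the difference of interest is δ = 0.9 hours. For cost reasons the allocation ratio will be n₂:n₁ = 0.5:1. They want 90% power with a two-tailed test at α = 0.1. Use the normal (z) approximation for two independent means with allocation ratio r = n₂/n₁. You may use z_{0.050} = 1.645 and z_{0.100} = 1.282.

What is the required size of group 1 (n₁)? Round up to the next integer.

n₁ = (z_{α/2} + z_β)² · (σ₁² + σ₂²/r) / δ²
   = (1.645 + 1.282)² · (2² + 2.2²/0.5) / 0.9²
   = 8.5673 · (4 + 9.68) / 0.81
   = 8.5673 · 13.68 / 0.81
   = 144.69
Round up → n₁ = 145; n₂ = r·n₁ = 0.5 × 145 = 73.

n₁ = 145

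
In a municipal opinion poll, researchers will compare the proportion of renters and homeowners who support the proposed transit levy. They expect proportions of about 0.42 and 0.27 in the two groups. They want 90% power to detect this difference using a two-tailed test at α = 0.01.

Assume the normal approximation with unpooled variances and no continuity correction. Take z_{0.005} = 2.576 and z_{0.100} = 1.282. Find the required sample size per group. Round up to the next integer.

n = 292 per group

n = (z_{α/2} + z_β)² · [p₁(1−p₁) + p₂(1−p₂)] / (p₁ − p₂)²
  = (2.576 + 1.282)² · (0.42·0.58 + 0.27·0.73) / (0.15)²
  = (3.858)² · (0.2436 + 0.1971) / 0.0225
  = 14.8842 · 0.4407 / 0.0225
  = 291.53
Round up → n = 292 per group.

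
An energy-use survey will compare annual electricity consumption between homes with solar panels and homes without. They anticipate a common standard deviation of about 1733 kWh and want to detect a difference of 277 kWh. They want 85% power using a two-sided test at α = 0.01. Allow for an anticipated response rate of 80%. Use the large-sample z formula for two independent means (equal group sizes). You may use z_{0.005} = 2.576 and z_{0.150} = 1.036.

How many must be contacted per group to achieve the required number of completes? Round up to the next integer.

n = 1277 per group

n = (z_{α/2} + z_β)² · (σ₁² + σ₂²) / δ²
  = (2.576 + 1.036)² · (2·1733² = 6006578) / 277²
  = 13.0465 · 6006578 / 76729
  = 1021.32
Adjust for 80% response: 1021.32 / 0.80 = 1276.65.
Round up → n = 1277 per group.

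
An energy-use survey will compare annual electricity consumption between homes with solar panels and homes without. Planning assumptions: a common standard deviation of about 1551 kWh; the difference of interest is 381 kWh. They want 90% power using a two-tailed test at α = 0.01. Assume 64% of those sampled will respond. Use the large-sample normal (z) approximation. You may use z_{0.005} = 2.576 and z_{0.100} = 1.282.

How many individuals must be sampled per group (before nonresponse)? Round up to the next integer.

n = (z_{α/2} + z_β)² · (σ₁² + σ₂²) / δ²
  = (2.576 + 1.282)² · (2·1551² = 4811202) / 381²
  = 14.8842 · 4811202 / 145161
  = 493.32
Adjust for 64% response: 493.32 / 0.64 = 770.81.
Round up → n = 771 per group.

n = 771 per group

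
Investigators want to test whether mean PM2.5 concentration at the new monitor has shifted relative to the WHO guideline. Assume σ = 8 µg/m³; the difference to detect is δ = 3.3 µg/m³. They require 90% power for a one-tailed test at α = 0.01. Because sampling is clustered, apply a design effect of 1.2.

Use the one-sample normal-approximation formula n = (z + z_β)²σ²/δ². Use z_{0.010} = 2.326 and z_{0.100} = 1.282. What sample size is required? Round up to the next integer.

n = 92

n = (z_α + z_β)² · σ² / δ²
  = (2.326 + 1.282)² · 8² / 3.3²
  = 13.0177 · 64 / 10.89
  = 76.50
Design effect: 1.2 × 76.50 = 91.81.
Round up → n = 92.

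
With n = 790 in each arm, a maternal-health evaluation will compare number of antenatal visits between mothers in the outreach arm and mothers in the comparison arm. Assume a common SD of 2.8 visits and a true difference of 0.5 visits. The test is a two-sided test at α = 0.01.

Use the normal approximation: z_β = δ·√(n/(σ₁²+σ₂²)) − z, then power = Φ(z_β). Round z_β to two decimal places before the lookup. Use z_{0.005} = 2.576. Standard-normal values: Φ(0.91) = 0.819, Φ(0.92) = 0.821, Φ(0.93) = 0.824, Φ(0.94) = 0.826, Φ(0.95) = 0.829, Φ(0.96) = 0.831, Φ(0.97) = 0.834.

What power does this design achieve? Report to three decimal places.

Power ≈ 0.834

z_β = δ·√(n/(σ₁²+σ₂²)) − z_{α/2}
    = 0.5 · √(790/15.68) − 2.576
    = 0.5 · 7.09807 − 2.576
    = 3.5490 − 2.576 = 0.9730 → 0.97
Power = Φ(0.97) = 0.834.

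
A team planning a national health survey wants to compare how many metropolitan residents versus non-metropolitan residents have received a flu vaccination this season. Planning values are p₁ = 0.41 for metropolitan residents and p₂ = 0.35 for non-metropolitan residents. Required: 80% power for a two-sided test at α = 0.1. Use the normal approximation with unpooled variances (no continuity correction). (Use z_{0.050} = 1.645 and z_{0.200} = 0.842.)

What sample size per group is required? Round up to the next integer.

n = 807 per group

n = (z_{α/2} + z_β)² · [p₁(1−p₁) + p₂(1−p₂)] / (p₁ − p₂)²
  = (1.645 + 0.842)² · (0.41·0.59 + 0.35·0.65) / (0.06)²
  = (2.487)² · (0.2419 + 0.2275) / 0.0036
  = 6.1852 · 0.4694 / 0.0036
  = 806.48
Round up → n = 807 per group.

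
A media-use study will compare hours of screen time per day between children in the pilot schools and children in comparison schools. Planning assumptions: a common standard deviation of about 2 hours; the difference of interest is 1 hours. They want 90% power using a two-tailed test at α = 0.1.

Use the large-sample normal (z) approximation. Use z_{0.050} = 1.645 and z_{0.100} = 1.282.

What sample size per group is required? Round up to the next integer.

n = (z_{α/2} + z_β)² · (σ₁² + σ₂²) / δ²
  = (1.645 + 1.282)² · (2·2² = 8) / 1²
  = 8.5673 · 8 / 1
  = 68.54
Round up → n = 69 per group.

n = 69 per group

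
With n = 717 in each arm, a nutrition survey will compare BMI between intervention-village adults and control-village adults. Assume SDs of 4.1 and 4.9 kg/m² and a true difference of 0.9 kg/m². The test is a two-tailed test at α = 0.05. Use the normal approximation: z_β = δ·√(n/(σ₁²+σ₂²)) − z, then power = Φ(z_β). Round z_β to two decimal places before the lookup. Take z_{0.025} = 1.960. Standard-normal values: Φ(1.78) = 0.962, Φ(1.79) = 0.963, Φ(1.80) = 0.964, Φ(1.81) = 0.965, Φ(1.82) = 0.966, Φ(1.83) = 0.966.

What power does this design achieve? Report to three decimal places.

z_β = δ·√(n/(σ₁²+σ₂²)) − z_{α/2}
    = 0.9 · √(717/40.82) − 1.960
    = 0.9 · 4.19105 − 1.960
    = 3.7719 − 1.960 = 1.8119 → 1.81
Power = Φ(1.81) = 0.965.

Power ≈ 0.965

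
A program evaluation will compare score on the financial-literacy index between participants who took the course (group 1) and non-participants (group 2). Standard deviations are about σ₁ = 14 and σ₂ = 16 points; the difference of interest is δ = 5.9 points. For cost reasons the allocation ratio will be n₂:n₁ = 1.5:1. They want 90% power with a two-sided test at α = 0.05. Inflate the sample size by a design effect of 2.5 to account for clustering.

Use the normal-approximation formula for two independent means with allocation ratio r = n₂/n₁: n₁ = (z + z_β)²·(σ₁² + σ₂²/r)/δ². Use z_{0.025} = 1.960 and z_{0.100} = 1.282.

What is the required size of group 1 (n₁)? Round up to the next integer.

n₁ = (z_{α/2} + z_β)² · (σ₁² + σ₂²/r) / δ²
   = (1.960 + 1.282)² · (14² + 16²/1.5) / 5.9²
   = 10.5106 · (196 + 170.6667) / 34.81
   = 10.5106 · 366.6667 / 34.81
   = 110.71
Design effect: 2.5 × 110.71 = 276.78.
Round up → n₁ = 277; n₂ = r·n₁ = 1.5 × 277 = 416.

n₁ = 277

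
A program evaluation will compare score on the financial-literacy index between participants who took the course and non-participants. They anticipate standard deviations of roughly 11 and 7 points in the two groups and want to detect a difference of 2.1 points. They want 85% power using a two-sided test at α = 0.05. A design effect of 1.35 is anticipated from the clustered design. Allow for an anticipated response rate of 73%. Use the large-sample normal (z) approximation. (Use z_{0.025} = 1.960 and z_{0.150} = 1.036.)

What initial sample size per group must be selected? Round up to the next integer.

n = 640 per group

n = (z_{α/2} + z_β)² · (σ₁² + σ₂²) / δ²
  = (1.960 + 1.036)² · (11² + 7² = 170) / 2.1²
  = 8.9760 · 170 / 4.41
  = 346.01
Design effect: 1.35 × 346.01 = 467.12.
Adjust for 73% response: 467.12 / 0.73 = 639.89.
Round up → n = 640 per group.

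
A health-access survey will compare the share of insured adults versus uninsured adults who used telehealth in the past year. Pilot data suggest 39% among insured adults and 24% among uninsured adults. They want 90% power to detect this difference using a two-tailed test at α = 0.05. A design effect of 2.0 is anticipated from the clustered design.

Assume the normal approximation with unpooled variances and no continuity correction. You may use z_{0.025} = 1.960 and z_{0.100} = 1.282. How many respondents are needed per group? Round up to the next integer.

n = (z_{α/2} + z_β)² · [p₁(1−p₁) + p₂(1−p₂)] / (p₁ − p₂)²
  = (1.960 + 1.282)² · (0.39·0.61 + 0.24·0.76) / (0.15)²
  = (3.242)² · (0.2379 + 0.1824) / 0.0225
  = 10.5106 · 0.4203 / 0.0225
  = 196.34
Design effect: 2.0 × 196.34 = 392.67.
Round up → n = 393 per group.

n = 393 per group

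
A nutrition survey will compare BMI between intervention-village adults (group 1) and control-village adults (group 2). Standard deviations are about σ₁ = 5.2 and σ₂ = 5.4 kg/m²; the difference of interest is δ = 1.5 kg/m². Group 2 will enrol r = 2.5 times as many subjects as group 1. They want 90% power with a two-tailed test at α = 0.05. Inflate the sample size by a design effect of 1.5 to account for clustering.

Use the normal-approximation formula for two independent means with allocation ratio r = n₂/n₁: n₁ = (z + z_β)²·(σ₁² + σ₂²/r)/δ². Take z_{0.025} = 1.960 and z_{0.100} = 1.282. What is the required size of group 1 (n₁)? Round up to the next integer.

n₁ = 272

n₁ = (z_{α/2} + z_β)² · (σ₁² + σ₂²/r) / δ²
   = (1.960 + 1.282)² · (5.2² + 5.4²/2.5) / 1.5²
   = 10.5106 · (27.04 + 11.664) / 2.25
   = 10.5106 · 38.704 / 2.25
   = 180.80
Design effect: 1.5 × 180.80 = 271.20.
Round up → n₁ = 272; n₂ = r·n₁ = 2.5 × 272 = 680.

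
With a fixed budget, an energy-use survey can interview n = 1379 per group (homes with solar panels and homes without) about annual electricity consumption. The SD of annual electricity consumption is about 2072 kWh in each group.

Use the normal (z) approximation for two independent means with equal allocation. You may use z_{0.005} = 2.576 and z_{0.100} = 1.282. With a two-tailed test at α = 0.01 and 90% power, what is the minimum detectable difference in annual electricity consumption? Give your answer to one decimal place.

δ = (z_{α/2} + z_β) · √((σ₁²+σ₂²)/n)
  = (2.576 + 1.282) · √(8586368/1379)
  = 3.858 · √6226.5
  = 3.858 · 78.9083
  = 304.4282

Minimum detectable difference ≈ 304.4 kWh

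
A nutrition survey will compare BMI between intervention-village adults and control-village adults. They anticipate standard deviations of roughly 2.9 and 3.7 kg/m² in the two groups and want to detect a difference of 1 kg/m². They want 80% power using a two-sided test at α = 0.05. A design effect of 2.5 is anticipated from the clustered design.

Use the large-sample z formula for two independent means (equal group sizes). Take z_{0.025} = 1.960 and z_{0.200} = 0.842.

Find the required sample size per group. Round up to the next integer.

n = 434 per group

n = (z_{α/2} + z_β)² · (σ₁² + σ₂²) / δ²
  = (1.960 + 0.842)² · (2.9² + 3.7² = 22.1) / 1²
  = 7.8512 · 22.1 / 1
  = 173.51
Design effect: 2.5 × 173.51 = 433.78.
Round up → n = 434 per group.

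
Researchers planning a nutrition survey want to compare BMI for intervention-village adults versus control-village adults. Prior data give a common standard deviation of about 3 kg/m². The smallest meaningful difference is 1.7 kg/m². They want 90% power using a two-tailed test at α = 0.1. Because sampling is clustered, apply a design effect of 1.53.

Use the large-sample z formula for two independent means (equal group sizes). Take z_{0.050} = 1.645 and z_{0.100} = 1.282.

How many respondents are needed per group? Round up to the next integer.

n = (z_{α/2} + z_β)² · (σ₁² + σ₂²) / δ²
  = (1.645 + 1.282)² · (2·3² = 18) / 1.7²
  = 8.5673 · 18 / 2.89
  = 53.36
Design effect: 1.53 × 53.36 = 81.64.
Round up → n = 82 per group.

n = 82 per group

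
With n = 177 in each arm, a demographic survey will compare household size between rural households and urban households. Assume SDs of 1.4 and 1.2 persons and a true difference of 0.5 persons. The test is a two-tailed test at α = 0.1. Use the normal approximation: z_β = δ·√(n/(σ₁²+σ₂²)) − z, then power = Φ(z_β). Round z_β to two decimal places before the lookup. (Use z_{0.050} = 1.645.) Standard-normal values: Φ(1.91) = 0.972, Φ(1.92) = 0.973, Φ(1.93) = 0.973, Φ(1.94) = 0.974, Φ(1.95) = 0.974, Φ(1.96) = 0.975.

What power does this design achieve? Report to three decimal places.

z_β = δ·√(n/(σ₁²+σ₂²)) − z_{α/2}
    = 0.5 · √(177/3.4) − 1.645
    = 0.5 · 7.21518 − 1.645
    = 3.6076 − 1.645 = 1.9626 → 1.96
Power = Φ(1.96) = 0.975.

Power ≈ 0.975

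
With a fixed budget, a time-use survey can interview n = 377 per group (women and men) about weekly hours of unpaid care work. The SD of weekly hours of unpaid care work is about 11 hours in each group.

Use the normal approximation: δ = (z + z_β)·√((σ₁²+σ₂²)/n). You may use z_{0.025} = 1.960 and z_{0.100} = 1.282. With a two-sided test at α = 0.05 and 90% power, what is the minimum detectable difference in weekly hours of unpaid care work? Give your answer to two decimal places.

Minimum detectable difference ≈ 2.60 hours

δ = (z_{α/2} + z_β) · √((σ₁²+σ₂²)/n)
  = (1.960 + 1.282) · √(242/377)
  = 3.242 · √0.64191
  = 3.242 · 0.8012
  = 2.5975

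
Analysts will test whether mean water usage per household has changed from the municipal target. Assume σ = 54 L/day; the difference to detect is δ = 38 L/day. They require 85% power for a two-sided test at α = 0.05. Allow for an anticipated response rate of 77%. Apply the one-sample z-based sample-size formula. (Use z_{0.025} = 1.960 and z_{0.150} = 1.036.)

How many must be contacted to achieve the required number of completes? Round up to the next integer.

n = (z_{α/2} + z_β)² · σ² / δ²
  = (1.960 + 1.036)² · 54² / 38²
  = 8.9760 · 2916 / 1444
  = 18.13
Adjust for 77% response: 18.13 / 0.77 = 23.54.
Round up → n = 24.

n = 24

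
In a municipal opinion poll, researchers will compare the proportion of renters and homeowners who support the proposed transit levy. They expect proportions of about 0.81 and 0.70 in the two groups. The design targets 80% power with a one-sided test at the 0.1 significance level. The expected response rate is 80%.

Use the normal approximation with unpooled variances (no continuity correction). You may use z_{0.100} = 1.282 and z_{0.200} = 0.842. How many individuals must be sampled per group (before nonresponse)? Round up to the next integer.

n = (z_α + z_β)² · [p₁(1−p₁) + p₂(1−p₂)] / (p₁ − p₂)²
  = (1.282 + 0.842)² · (0.81·0.19 + 0.70·0.30) / (0.11)²
  = (2.124)² · (0.1539 + 0.2100) / 0.0121
  = 4.5114 · 0.3639 / 0.0121
  = 135.68
Adjust for 80% response: 135.68 / 0.80 = 169.60.
Round up → n = 170 per group.

n = 170 per group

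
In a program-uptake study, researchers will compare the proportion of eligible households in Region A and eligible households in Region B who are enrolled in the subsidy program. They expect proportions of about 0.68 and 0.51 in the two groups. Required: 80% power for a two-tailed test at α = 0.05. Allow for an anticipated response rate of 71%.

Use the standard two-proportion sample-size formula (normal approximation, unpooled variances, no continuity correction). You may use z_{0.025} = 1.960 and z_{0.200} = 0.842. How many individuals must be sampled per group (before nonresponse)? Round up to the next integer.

n = (z_{α/2} + z_β)² · [p₁(1−p₁) + p₂(1−p₂)] / (p₁ − p₂)²
  = (1.960 + 0.842)² · (0.68·0.32 + 0.51·0.49) / (0.17)²
  = (2.802)² · (0.2176 + 0.2499) / 0.0289
  = 7.8512 · 0.4675 / 0.0289
  = 127.00
Adjust for 71% response: 127.00 / 0.71 = 178.88.
Round up → n = 179 per group.

n = 179 per group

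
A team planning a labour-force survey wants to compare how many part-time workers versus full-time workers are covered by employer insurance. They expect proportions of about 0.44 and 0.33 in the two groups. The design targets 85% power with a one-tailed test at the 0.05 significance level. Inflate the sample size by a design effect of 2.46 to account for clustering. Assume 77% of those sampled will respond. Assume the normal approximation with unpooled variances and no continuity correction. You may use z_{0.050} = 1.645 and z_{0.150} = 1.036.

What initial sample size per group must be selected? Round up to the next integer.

n = (z_α + z_β)² · [p₁(1−p₁) + p₂(1−p₂)] / (p₁ − p₂)²
  = (1.645 + 1.036)² · (0.44·0.56 + 0.33·0.67) / (0.11)²
  = (2.681)² · (0.2464 + 0.2211) / 0.0121
  = 7.1878 · 0.4675 / 0.0121
  = 277.71
Design effect: 2.46 × 277.71 = 683.16.
Adjust for 77% response: 683.16 / 0.77 = 887.23.
Round up → n = 888 per group.

n = 888 per group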